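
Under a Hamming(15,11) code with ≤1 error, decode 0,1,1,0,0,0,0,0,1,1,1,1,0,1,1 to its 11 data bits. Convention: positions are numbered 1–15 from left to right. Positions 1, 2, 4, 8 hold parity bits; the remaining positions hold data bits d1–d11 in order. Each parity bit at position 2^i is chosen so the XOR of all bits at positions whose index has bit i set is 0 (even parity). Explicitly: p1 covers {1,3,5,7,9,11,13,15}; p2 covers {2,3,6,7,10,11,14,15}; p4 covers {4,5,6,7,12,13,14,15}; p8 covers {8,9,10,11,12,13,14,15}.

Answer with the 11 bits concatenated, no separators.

s1 (pos 1,3,5,7,9,11,13,15): 0⊕1⊕0⊕0⊕1⊕1⊕0⊕1 = 0
s2 (pos 2,3,6,7,10,11,14,15): 1⊕1⊕0⊕0⊕1⊕1⊕1⊕1 = 0
s4 (pos 4,5,6,7,12,13,14,15): 0⊕0⊕0⊕0⊕1⊕0⊕1⊕1 = 1
s8 (pos 8,9,10,11,12,13,14,15): 0⊕1⊕1⊕1⊕1⊕0⊕1⊕1 = 0
Syndrome s8…s1 = 0100 → error at position 4.
Flip position 4: 011000001111011 → 011100001111011
Read data bits from positions 3,5,6,7,9,10,11,12,13,14,15: 10001111011

10001111011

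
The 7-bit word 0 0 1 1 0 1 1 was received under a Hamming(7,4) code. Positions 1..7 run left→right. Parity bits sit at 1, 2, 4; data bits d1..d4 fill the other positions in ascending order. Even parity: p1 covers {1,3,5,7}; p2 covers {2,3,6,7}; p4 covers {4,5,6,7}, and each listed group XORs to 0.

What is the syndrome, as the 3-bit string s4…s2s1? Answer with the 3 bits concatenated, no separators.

s1 (pos 1,3,5,7): 0⊕1⊕0⊕1 = 0
s2 (pos 2,3,6,7): 0⊕1⊕1⊕1 = 1
s4 (pos 4,5,6,7): 1⊕0⊕1⊕1 = 1
Syndrome s4…s1 = 110 → error at position 6.

110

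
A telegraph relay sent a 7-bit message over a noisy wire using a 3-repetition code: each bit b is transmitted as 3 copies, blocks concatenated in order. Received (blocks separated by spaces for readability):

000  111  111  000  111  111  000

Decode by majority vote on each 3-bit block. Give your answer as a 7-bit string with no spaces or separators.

Block 1 (000): 0 ones → 0
Block 2 (111): 3 ones → 1
Block 3 (111): 3 ones → 1
Block 4 (000): 0 ones → 0
Block 5 (111): 3 ones → 1
Block 6 (111): 3 ones → 1
Block 7 (000): 0 ones → 0

0110110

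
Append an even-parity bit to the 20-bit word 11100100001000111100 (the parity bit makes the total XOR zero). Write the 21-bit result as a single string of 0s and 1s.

111001000010001111001

XOR of the 20 data bits: 1⊕1⊕1⊕0⊕0⊕1⊕0⊕0⊕0⊕0⊕1⊕0⊕0⊕0⊕1⊕1⊕1⊕1⊕0⊕0 = 1
Parity bit = 1 (so all 21 bits XOR to 0).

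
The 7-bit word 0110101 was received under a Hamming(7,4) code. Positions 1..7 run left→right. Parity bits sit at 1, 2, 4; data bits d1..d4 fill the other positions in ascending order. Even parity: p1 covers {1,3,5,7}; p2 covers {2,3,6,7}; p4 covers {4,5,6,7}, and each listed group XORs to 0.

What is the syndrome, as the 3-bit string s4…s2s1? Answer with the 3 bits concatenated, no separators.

011

s1 (pos 1,3,5,7): 0⊕1⊕1⊕1 = 1
s2 (pos 2,3,6,7): 1⊕1⊕0⊕1 = 1
s4 (pos 4,5,6,7): 0⊕1⊕0⊕1 = 0
Syndrome s4…s1 = 011 → error at position 3.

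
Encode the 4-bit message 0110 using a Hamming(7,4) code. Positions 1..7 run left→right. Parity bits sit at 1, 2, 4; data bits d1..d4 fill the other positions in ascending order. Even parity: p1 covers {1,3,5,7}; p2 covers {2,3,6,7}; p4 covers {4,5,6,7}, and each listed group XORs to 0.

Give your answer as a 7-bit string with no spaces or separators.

1100110

Place data at non-parity positions: p1 p2 0 p4 1 1 0
p1 (pos 1,3,5,7): XOR of data positions = 0⊕1⊕0 = 1
p2 (pos 2,3,6,7): XOR of data positions = 0⊕1⊕0 = 1
p4 (pos 4,5,6,7): XOR of data positions = 1⊕1⊕0 = 0
Codeword: 1100110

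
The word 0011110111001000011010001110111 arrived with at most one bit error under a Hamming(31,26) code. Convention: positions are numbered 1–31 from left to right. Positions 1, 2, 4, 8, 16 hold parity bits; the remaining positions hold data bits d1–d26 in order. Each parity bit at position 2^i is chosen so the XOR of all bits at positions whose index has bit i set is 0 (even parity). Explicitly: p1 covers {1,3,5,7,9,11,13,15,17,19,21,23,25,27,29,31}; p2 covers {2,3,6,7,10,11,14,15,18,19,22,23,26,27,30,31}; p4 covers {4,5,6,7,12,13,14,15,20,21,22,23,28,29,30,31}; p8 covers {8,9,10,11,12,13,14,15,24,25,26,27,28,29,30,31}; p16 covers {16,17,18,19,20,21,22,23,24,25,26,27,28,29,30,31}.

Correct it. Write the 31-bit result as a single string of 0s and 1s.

s1 (pos 1,3,5,7,9,11,13,15,17,19,21,23,25,27,29,31): 0⊕1⊕1⊕0⊕1⊕0⊕1⊕0⊕0⊕1⊕1⊕0⊕1⊕1⊕1⊕1 = 0
s2 (pos 2,3,6,7,10,11,14,15,18,19,22,23,26,27,30,31): 0⊕1⊕1⊕0⊕1⊕0⊕0⊕0⊕1⊕1⊕0⊕0⊕1⊕1⊕1⊕1 = 1
s4 (pos 4,5,6,7,12,13,14,15,20,21,22,23,28,29,30,31): 1⊕1⊕1⊕0⊕0⊕1⊕0⊕0⊕0⊕1⊕0⊕0⊕0⊕1⊕1⊕1 = 0
s8 (pos 8,9,10,11,12,13,14,15,24,25,26,27,28,29,30,31): 1⊕1⊕1⊕0⊕0⊕1⊕0⊕0⊕0⊕1⊕1⊕1⊕0⊕1⊕1⊕1 = 0
s16 (pos 16,17,18,19,20,21,22,23,24,25,26,27,28,29,30,31): 0⊕0⊕1⊕1⊕0⊕1⊕0⊕0⊕0⊕1⊕1⊕1⊕0⊕1⊕1⊕1 = 1
Syndrome s16…s1 = 10010 → error at position 18.
Flip position 18: 0011110111001000011010001110111 → 0011110111001000001010001110111

0011110111001000001010001110111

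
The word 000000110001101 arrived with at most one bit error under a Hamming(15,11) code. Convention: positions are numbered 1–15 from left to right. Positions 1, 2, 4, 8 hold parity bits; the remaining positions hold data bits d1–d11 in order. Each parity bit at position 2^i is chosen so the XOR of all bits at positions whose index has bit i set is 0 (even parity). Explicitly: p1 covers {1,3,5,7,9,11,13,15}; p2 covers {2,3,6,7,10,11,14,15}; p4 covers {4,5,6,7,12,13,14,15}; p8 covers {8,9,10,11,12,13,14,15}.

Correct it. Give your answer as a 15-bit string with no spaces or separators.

100000110001101

s1 (pos 1,3,5,7,9,11,13,15): 0⊕0⊕0⊕1⊕0⊕0⊕1⊕1 = 1
s2 (pos 2,3,6,7,10,11,14,15): 0⊕0⊕0⊕1⊕0⊕0⊕0⊕1 = 0
s4 (pos 4,5,6,7,12,13,14,15): 0⊕0⊕0⊕1⊕1⊕1⊕0⊕1 = 0
s8 (pos 8,9,10,11,12,13,14,15): 1⊕0⊕0⊕0⊕1⊕1⊕0⊕1 = 0
Syndrome s8…s1 = 0001 → error at position 1.
Flip position 1: 000000110001101 → 100000110001101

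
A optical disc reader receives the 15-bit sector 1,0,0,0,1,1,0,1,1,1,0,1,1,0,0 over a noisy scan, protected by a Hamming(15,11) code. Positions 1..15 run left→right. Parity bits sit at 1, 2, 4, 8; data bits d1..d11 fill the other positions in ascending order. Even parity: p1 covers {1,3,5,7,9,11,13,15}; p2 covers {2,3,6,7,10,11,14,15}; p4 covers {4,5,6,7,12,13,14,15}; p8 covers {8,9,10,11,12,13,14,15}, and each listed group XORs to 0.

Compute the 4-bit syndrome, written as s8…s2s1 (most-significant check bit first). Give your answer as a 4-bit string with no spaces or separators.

1000

s1 (pos 1,3,5,7,9,11,13,15): 1⊕0⊕1⊕0⊕1⊕0⊕1⊕0 = 0
s2 (pos 2,3,6,7,10,11,14,15): 0⊕0⊕1⊕0⊕1⊕0⊕0⊕0 = 0
s4 (pos 4,5,6,7,12,13,14,15): 0⊕1⊕1⊕0⊕1⊕1⊕0⊕0 = 0
s8 (pos 8,9,10,11,12,13,14,15): 1⊕1⊕1⊕0⊕1⊕1⊕0⊕0 = 1
Syndrome s8…s1 = 1000 → error at position 8.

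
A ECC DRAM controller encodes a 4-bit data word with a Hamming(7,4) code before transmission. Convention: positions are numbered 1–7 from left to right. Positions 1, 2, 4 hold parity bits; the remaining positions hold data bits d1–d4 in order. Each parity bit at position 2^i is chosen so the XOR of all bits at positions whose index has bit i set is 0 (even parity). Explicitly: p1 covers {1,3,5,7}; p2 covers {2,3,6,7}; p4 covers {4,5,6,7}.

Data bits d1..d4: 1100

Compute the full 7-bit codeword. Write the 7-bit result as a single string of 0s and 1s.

Place data at non-parity positions: p1 p2 1 p4 1 0 0
p1 (pos 1,3,5,7): XOR of data positions = 1⊕1⊕0 = 0
p2 (pos 2,3,6,7): XOR of data positions = 1⊕0⊕0 = 1
p4 (pos 4,5,6,7): XOR of data positions = 1⊕0⊕0 = 1
Codeword: 0111100

0111100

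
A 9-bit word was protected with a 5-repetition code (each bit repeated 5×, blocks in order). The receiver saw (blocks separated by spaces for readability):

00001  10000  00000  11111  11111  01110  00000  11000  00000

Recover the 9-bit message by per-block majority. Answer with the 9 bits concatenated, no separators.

Block 1 (00001): 1 one → 0
Block 2 (10000): 1 one → 0
Block 3 (00000): 0 ones → 0
Block 4 (11111): 5 ones → 1
Block 5 (11111): 5 ones → 1
Block 6 (01110): 3 ones → 1
Block 7 (00000): 0 ones → 0
Block 8 (11000): 2 ones → 0
Block 9 (00000): 0 ones → 0

000111000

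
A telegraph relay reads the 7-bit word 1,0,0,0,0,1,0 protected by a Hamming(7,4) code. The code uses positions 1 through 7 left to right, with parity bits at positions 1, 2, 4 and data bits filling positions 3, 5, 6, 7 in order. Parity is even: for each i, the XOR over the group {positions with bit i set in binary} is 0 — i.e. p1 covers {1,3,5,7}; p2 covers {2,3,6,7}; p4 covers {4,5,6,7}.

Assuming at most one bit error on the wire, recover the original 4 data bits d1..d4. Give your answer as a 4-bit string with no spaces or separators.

0011

s1 (pos 1,3,5,7): 1⊕0⊕0⊕0 = 1
s2 (pos 2,3,6,7): 0⊕0⊕1⊕0 = 1
s4 (pos 4,5,6,7): 0⊕0⊕1⊕0 = 1
Syndrome s4…s1 = 111 → error at position 7.
Flip position 7: 1000010 → 1000011
Read data bits from positions 3,5,6,7: 0011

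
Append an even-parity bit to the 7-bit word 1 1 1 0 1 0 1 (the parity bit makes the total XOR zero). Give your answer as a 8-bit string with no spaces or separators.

XOR of the 7 data bits: 1⊕1⊕1⊕0⊕1⊕0⊕1 = 1
Parity bit = 1 (so all 8 bits XOR to 0).

11101011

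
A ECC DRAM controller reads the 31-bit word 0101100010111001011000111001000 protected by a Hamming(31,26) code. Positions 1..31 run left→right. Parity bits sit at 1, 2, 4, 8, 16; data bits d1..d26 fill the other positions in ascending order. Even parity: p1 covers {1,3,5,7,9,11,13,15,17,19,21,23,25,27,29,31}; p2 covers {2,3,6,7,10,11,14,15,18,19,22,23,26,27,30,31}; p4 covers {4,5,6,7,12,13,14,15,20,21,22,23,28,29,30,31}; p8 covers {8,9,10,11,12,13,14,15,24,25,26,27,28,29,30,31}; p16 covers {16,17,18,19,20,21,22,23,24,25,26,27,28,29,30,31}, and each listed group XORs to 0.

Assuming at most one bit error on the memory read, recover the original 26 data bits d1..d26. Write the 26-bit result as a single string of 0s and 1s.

s1 (pos 1,3,5,7,9,11,13,15,17,19,21,23,25,27,29,31): 0⊕0⊕1⊕0⊕1⊕1⊕1⊕0⊕0⊕1⊕0⊕1⊕1⊕0⊕0⊕0 = 1
s2 (pos 2,3,6,7,10,11,14,15,18,19,22,23,26,27,30,31): 1⊕0⊕0⊕0⊕0⊕1⊕0⊕0⊕1⊕1⊕0⊕1⊕0⊕0⊕0⊕0 = 1
s4 (pos 4,5,6,7,12,13,14,15,20,21,22,23,28,29,30,31): 1⊕1⊕0⊕0⊕1⊕1⊕0⊕0⊕0⊕0⊕0⊕1⊕1⊕0⊕0⊕0 = 0
s8 (pos 8,9,10,11,12,13,14,15,24,25,26,27,28,29,30,31): 0⊕1⊕0⊕1⊕1⊕1⊕0⊕0⊕1⊕1⊕0⊕0⊕1⊕0⊕0⊕0 = 1
s16 (pos 16,17,18,19,20,21,22,23,24,25,26,27,28,29,30,31): 1⊕0⊕1⊕1⊕0⊕0⊕0⊕1⊕1⊕1⊕0⊕0⊕1⊕0⊕0⊕0 = 1
Syndrome s16…s1 = 11011 → error at position 27.
Flip position 27: 0101100010111001011000111001000 → 0101100010111001011000111011000
Read data bits from positions 3,5,6,7,9,10,11,12,13,14,15,17,18,19,20,21,22,23,24,25,26,27,28,29,30,31: 01001011100011000111011000

01001011100011000111011000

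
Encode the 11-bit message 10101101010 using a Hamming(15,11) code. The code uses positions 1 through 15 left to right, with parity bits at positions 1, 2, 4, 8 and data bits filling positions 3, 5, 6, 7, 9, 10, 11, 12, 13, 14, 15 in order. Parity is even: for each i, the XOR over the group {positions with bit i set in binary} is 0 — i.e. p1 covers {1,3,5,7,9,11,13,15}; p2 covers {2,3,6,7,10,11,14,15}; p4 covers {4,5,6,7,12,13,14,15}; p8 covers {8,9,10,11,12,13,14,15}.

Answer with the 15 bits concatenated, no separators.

Place data at non-parity positions: p1 p2 1 p4 0 1 0 p8 1 1 0 1 0 1 0
p1 (pos 1,3,5,7,9,11,13,15): XOR of data positions = 1⊕0⊕0⊕1⊕0⊕0⊕0 = 0
p2 (pos 2,3,6,7,10,11,14,15): XOR of data positions = 1⊕1⊕0⊕1⊕0⊕1⊕0 = 0
p4 (pos 4,5,6,7,12,13,14,15): XOR of data positions = 0⊕1⊕0⊕1⊕0⊕1⊕0 = 1
p8 (pos 8,9,10,11,12,13,14,15): XOR of data positions = 1⊕1⊕0⊕1⊕0⊕1⊕0 = 0
Codeword: 001101001101010

001101001101010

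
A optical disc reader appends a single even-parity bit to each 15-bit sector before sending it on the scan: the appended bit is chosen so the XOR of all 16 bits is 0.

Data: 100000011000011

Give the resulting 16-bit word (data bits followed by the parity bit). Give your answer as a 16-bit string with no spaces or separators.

XOR of the 15 data bits: 1⊕0⊕0⊕0⊕0⊕0⊕0⊕1⊕1⊕0⊕0⊕0⊕0⊕1⊕1 = 1
Parity bit = 1 (so all 16 bits XOR to 0).

1000000110000111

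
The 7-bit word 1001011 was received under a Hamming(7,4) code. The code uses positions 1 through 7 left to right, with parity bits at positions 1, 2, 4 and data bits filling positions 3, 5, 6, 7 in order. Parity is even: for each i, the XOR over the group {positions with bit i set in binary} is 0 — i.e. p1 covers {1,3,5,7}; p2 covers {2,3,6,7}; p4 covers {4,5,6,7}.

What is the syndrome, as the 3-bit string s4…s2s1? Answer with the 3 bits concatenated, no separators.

100

s1 (pos 1,3,5,7): 1⊕0⊕0⊕1 = 0
s2 (pos 2,3,6,7): 0⊕0⊕1⊕1 = 0
s4 (pos 4,5,6,7): 1⊕0⊕1⊕1 = 1
Syndrome s4…s1 = 100 → error at position 4.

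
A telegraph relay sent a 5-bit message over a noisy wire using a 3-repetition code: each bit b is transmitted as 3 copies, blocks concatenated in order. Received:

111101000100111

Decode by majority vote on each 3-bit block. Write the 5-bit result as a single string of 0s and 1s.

Block 1 (111): 3 ones → 1
Block 2 (101): 2 ones → 1
Block 3 (000): 0 ones → 0
Block 4 (100): 1 one → 0
Block 5 (111): 3 ones → 1

11001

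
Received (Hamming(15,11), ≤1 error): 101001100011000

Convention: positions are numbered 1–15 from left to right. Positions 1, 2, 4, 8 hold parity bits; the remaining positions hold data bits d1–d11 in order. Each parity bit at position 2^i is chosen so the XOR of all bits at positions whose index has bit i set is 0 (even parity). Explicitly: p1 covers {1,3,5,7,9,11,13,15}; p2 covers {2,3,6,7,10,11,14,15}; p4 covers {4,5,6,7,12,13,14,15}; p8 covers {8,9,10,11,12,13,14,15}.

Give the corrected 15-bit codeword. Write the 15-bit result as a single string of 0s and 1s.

101101100011000

s1 (pos 1,3,5,7,9,11,13,15): 1⊕1⊕0⊕1⊕0⊕1⊕0⊕0 = 0
s2 (pos 2,3,6,7,10,11,14,15): 0⊕1⊕1⊕1⊕0⊕1⊕0⊕0 = 0
s4 (pos 4,5,6,7,12,13,14,15): 0⊕0⊕1⊕1⊕1⊕0⊕0⊕0 = 1
s8 (pos 8,9,10,11,12,13,14,15): 0⊕0⊕0⊕1⊕1⊕0⊕0⊕0 = 0
Syndrome s8…s1 = 0100 → error at position 4.
Flip position 4: 101001100011000 → 101101100011000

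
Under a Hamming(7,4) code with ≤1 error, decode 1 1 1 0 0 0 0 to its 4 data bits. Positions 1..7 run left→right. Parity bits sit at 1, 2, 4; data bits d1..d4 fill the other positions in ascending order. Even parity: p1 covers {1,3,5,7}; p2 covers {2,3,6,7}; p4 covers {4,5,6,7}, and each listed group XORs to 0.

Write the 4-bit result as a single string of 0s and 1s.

s1 (pos 1,3,5,7): 1⊕1⊕0⊕0 = 0
s2 (pos 2,3,6,7): 1⊕1⊕0⊕0 = 0
s4 (pos 4,5,6,7): 0⊕0⊕0⊕0 = 0
Syndrome s4…s1 = 000 → no error.
Read data bits from positions 3,5,6,7: 1000

1000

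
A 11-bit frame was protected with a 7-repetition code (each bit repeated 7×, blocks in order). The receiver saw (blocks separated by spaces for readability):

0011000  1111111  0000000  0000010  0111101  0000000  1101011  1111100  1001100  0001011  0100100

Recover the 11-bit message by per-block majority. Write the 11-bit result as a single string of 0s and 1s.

Block 1 (0011000): 2 ones → 0
Block 2 (1111111): 7 ones → 1
Block 3 (0000000): 0 ones → 0
Block 4 (0000010): 1 one → 0
Block 5 (0111101): 5 ones → 1
Block 6 (0000000): 0 ones → 0
Block 7 (1101011): 5 ones → 1
Block 8 (1111100): 5 ones → 1
Block 9 (1001100): 3 ones → 0
Block 10 (0001011): 3 ones → 0
Block 11 (0100100): 2 ones → 0

01001011000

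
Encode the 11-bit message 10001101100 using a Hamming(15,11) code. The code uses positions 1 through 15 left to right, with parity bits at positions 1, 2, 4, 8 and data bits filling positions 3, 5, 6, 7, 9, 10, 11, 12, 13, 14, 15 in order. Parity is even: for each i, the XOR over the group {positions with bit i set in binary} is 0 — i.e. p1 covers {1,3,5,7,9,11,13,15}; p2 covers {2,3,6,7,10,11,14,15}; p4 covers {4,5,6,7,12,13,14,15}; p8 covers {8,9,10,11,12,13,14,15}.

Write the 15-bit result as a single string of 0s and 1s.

Place data at non-parity positions: p1 p2 1 p4 0 0 0 p8 1 1 0 1 1 0 0
p1 (pos 1,3,5,7,9,11,13,15): XOR of data positions = 1⊕0⊕0⊕1⊕0⊕1⊕0 = 1
p2 (pos 2,3,6,7,10,11,14,15): XOR of data positions = 1⊕0⊕0⊕1⊕0⊕0⊕0 = 0
p4 (pos 4,5,6,7,12,13,14,15): XOR of data positions = 0⊕0⊕0⊕1⊕1⊕0⊕0 = 0
p8 (pos 8,9,10,11,12,13,14,15): XOR of data positions = 1⊕1⊕0⊕1⊕1⊕0⊕0 = 0
Codeword: 101000001101100

101000001101100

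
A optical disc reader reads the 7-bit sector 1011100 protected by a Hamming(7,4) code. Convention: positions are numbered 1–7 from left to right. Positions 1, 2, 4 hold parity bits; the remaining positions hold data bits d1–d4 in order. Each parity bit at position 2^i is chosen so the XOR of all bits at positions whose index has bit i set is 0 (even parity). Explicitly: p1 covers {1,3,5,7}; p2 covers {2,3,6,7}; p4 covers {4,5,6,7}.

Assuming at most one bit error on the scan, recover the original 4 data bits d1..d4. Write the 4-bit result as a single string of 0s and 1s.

0100

s1 (pos 1,3,5,7): 1⊕1⊕1⊕0 = 1
s2 (pos 2,3,6,7): 0⊕1⊕0⊕0 = 1
s4 (pos 4,5,6,7): 1⊕1⊕0⊕0 = 0
Syndrome s4…s1 = 011 → error at position 3.
Flip position 3: 1011100 → 1001100
Read data bits from positions 3,5,6,7: 0100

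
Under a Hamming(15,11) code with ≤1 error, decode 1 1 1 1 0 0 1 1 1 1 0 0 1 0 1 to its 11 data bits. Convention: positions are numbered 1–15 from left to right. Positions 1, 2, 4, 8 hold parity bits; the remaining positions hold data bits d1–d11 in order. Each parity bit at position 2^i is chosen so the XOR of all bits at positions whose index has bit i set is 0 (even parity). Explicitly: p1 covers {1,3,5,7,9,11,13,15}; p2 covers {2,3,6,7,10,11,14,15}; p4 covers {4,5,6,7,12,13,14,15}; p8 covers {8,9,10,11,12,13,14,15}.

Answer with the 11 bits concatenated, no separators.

s1 (pos 1,3,5,7,9,11,13,15): 1⊕1⊕0⊕1⊕1⊕0⊕1⊕1 = 0
s2 (pos 2,3,6,7,10,11,14,15): 1⊕1⊕0⊕1⊕1⊕0⊕0⊕1 = 1
s4 (pos 4,5,6,7,12,13,14,15): 1⊕0⊕0⊕1⊕0⊕1⊕0⊕1 = 0
s8 (pos 8,9,10,11,12,13,14,15): 1⊕1⊕1⊕0⊕0⊕1⊕0⊕1 = 1
Syndrome s8…s1 = 1010 → error at position 10.
Flip position 10: 111100111100101 → 111100111000101
Read data bits from positions 3,5,6,7,9,10,11,12,13,14,15: 10011000101

10011000101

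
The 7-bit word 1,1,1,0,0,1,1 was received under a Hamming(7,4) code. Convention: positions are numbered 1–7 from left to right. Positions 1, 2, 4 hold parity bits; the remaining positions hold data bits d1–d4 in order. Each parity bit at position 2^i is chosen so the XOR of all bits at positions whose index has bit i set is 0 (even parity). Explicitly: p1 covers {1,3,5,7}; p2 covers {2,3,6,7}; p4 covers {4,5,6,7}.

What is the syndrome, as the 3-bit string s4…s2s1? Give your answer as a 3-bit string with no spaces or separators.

001

s1 (pos 1,3,5,7): 1⊕1⊕0⊕1 = 1
s2 (pos 2,3,6,7): 1⊕1⊕1⊕1 = 0
s4 (pos 4,5,6,7): 0⊕0⊕1⊕1 = 0
Syndrome s4…s1 = 001 → error at position 1.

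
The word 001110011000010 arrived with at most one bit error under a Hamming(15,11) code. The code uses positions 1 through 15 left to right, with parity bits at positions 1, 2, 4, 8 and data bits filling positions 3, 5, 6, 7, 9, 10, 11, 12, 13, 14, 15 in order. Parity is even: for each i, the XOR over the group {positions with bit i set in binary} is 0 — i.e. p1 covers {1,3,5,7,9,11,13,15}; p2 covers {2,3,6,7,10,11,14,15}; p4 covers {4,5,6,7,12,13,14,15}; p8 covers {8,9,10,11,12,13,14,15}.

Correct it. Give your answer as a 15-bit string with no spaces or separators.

s1 (pos 1,3,5,7,9,11,13,15): 0⊕1⊕1⊕0⊕1⊕0⊕0⊕0 = 1
s2 (pos 2,3,6,7,10,11,14,15): 0⊕1⊕0⊕0⊕0⊕0⊕1⊕0 = 0
s4 (pos 4,5,6,7,12,13,14,15): 1⊕1⊕0⊕0⊕0⊕0⊕1⊕0 = 1
s8 (pos 8,9,10,11,12,13,14,15): 1⊕1⊕0⊕0⊕0⊕0⊕1⊕0 = 1
Syndrome s8…s1 = 1101 → error at position 13.
Flip position 13: 001110011000010 → 001110011000110

001110011000110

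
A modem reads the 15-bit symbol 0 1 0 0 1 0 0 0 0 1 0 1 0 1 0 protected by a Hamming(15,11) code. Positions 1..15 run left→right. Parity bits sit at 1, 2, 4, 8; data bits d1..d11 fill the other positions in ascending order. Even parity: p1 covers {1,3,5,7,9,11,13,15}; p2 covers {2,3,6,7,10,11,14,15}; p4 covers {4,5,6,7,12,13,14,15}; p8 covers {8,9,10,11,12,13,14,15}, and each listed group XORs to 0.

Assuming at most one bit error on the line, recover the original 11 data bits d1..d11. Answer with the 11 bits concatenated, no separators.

s1 (pos 1,3,5,7,9,11,13,15): 0⊕0⊕1⊕0⊕0⊕0⊕0⊕0 = 1
s2 (pos 2,3,6,7,10,11,14,15): 1⊕0⊕0⊕0⊕1⊕0⊕1⊕0 = 1
s4 (pos 4,5,6,7,12,13,14,15): 0⊕1⊕0⊕0⊕1⊕0⊕1⊕0 = 1
s8 (pos 8,9,10,11,12,13,14,15): 0⊕0⊕1⊕0⊕1⊕0⊕1⊕0 = 1
Syndrome s8…s1 = 1111 → error at position 15.
Flip position 15: 010010000101010 → 010010000101011
Read data bits from positions 3,5,6,7,9,10,11,12,13,14,15: 01000101011

01000101011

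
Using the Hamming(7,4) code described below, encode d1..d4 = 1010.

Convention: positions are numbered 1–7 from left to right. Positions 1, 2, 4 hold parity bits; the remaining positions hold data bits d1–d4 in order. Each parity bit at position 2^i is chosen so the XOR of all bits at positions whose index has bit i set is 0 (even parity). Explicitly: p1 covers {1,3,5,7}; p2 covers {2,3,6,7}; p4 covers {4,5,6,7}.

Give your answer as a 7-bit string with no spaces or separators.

Place data at non-parity positions: p1 p2 1 p4 0 1 0
p1 (pos 1,3,5,7): XOR of data positions = 1⊕0⊕0 = 1
p2 (pos 2,3,6,7): XOR of data positions = 1⊕1⊕0 = 0
p4 (pos 4,5,6,7): XOR of data positions = 0⊕1⊕0 = 1
Codeword: 1011010

1011010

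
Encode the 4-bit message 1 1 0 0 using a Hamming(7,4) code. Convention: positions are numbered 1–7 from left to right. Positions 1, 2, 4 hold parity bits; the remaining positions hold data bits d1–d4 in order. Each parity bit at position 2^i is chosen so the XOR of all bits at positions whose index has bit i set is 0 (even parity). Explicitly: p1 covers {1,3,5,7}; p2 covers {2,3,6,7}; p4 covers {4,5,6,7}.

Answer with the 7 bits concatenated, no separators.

Place data at non-parity positions: p1 p2 1 p4 1 0 0
p1 (pos 1,3,5,7): XOR of data positions = 1⊕1⊕0 = 0
p2 (pos 2,3,6,7): XOR of data positions = 1⊕0⊕0 = 1
p4 (pos 4,5,6,7): XOR of data positions = 1⊕0⊕0 = 1
Codeword: 0111100

0111100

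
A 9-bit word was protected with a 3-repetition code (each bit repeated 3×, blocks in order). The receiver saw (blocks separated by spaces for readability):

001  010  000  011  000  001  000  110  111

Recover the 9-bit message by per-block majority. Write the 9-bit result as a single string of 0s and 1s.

Block 1 (001): 1 one → 0
Block 2 (010): 1 one → 0
Block 3 (000): 0 ones → 0
Block 4 (011): 2 ones → 1
Block 5 (000): 0 ones → 0
Block 6 (001): 1 one → 0
Block 7 (000): 0 ones → 0
Block 8 (110): 2 ones → 1
Block 9 (111): 3 ones → 1

000100011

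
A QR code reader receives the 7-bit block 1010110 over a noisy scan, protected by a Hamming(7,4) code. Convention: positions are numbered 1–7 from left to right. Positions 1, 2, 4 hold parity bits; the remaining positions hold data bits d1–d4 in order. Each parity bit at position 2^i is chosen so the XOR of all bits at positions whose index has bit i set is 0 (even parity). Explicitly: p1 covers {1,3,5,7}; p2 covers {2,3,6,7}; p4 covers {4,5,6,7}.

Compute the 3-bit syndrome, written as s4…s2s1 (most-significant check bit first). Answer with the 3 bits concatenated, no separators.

001

s1 (pos 1,3,5,7): 1⊕1⊕1⊕0 = 1
s2 (pos 2,3,6,7): 0⊕1⊕1⊕0 = 0
s4 (pos 4,5,6,7): 0⊕1⊕1⊕0 = 0
Syndrome s4…s1 = 001 → error at position 1.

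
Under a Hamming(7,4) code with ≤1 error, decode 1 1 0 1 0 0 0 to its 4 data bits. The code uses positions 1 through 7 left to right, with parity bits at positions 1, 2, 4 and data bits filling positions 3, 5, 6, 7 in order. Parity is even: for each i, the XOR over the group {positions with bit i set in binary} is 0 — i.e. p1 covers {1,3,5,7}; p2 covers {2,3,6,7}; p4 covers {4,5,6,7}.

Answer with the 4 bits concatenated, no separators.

0001

s1 (pos 1,3,5,7): 1⊕0⊕0⊕0 = 1
s2 (pos 2,3,6,7): 1⊕0⊕0⊕0 = 1
s4 (pos 4,5,6,7): 1⊕0⊕0⊕0 = 1
Syndrome s4…s1 = 111 → error at position 7.
Flip position 7: 1101000 → 1101001
Read data bits from positions 3,5,6,7: 0001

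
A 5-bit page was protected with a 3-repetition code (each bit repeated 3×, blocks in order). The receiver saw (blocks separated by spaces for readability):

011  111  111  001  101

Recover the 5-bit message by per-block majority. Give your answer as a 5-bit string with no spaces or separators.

11101

Block 1 (011): 2 ones → 1
Block 2 (111): 3 ones → 1
Block 3 (111): 3 ones → 1
Block 4 (001): 1 one → 0
Block 5 (101): 2 ones → 1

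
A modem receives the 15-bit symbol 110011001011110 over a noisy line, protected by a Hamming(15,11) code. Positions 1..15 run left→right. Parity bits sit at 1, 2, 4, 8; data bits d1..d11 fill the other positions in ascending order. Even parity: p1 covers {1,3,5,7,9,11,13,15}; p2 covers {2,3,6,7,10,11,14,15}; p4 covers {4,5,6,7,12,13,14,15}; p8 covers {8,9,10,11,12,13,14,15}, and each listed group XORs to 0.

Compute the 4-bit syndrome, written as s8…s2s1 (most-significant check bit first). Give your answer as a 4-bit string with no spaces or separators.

s1 (pos 1,3,5,7,9,11,13,15): 1⊕0⊕1⊕0⊕1⊕1⊕1⊕0 = 1
s2 (pos 2,3,6,7,10,11,14,15): 1⊕0⊕1⊕0⊕0⊕1⊕1⊕0 = 0
s4 (pos 4,5,6,7,12,13,14,15): 0⊕1⊕1⊕0⊕1⊕1⊕1⊕0 = 1
s8 (pos 8,9,10,11,12,13,14,15): 0⊕1⊕0⊕1⊕1⊕1⊕1⊕0 = 1
Syndrome s8…s1 = 1101 → error at position 13.

1101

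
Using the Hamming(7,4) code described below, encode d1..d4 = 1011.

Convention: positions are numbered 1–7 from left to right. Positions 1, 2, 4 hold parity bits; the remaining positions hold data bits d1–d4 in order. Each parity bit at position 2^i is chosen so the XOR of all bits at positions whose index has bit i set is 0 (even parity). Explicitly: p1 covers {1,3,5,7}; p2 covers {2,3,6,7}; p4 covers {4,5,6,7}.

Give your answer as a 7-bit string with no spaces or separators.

0110011

Place data at non-parity positions: p1 p2 1 p4 0 1 1
p1 (pos 1,3,5,7): XOR of data positions = 1⊕0⊕1 = 0
p2 (pos 2,3,6,7): XOR of data positions = 1⊕1⊕1 = 1
p4 (pos 4,5,6,7): XOR of data positions = 0⊕1⊕1 = 0
Codeword: 0110011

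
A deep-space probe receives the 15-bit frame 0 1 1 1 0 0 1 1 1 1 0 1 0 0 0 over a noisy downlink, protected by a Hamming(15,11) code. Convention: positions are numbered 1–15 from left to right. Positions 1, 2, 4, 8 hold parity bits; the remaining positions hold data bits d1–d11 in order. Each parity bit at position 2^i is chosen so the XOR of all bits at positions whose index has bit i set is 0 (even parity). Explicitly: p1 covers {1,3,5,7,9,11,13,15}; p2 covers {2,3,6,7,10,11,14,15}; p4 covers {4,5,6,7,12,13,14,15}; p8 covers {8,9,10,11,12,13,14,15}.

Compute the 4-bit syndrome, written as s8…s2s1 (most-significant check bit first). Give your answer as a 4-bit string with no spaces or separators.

s1 (pos 1,3,5,7,9,11,13,15): 0⊕1⊕0⊕1⊕1⊕0⊕0⊕0 = 1
s2 (pos 2,3,6,7,10,11,14,15): 1⊕1⊕0⊕1⊕1⊕0⊕0⊕0 = 0
s4 (pos 4,5,6,7,12,13,14,15): 1⊕0⊕0⊕1⊕1⊕0⊕0⊕0 = 1
s8 (pos 8,9,10,11,12,13,14,15): 1⊕1⊕1⊕0⊕1⊕0⊕0⊕0 = 0
Syndrome s8…s1 = 0101 → error at position 5.

0101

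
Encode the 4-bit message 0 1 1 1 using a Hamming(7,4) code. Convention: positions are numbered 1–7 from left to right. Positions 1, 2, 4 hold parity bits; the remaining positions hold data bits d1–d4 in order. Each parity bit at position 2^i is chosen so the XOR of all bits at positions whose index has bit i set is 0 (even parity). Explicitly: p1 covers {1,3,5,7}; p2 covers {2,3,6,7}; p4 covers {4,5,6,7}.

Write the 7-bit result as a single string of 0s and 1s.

Place data at non-parity positions: p1 p2 0 p4 1 1 1
p1 (pos 1,3,5,7): XOR of data positions = 0⊕1⊕1 = 0
p2 (pos 2,3,6,7): XOR of data positions = 0⊕1⊕1 = 0
p4 (pos 4,5,6,7): XOR of data positions = 1⊕1⊕1 = 1
Codeword: 0001111

0001111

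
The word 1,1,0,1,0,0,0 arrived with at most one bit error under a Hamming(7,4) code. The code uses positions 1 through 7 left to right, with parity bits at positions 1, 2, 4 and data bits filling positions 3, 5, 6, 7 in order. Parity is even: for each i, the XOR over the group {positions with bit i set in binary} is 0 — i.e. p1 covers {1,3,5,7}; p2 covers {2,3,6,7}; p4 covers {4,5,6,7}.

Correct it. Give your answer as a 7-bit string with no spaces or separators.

1101001

s1 (pos 1,3,5,7): 1⊕0⊕0⊕0 = 1
s2 (pos 2,3,6,7): 1⊕0⊕0⊕0 = 1
s4 (pos 4,5,6,7): 1⊕0⊕0⊕0 = 1
Syndrome s4…s1 = 111 → error at position 7.
Flip position 7: 1101000 → 1101001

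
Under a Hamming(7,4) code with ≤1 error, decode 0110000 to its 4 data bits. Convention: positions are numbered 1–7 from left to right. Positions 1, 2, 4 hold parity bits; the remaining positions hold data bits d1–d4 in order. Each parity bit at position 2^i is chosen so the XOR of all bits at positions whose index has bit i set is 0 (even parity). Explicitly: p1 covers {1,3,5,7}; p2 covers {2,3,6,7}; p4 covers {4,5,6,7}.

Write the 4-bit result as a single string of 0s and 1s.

1000

s1 (pos 1,3,5,7): 0⊕1⊕0⊕0 = 1
s2 (pos 2,3,6,7): 1⊕1⊕0⊕0 = 0
s4 (pos 4,5,6,7): 0⊕0⊕0⊕0 = 0
Syndrome s4…s1 = 001 → error at position 1.
Flip position 1: 0110000 → 1110000
Read data bits from positions 3,5,6,7: 1000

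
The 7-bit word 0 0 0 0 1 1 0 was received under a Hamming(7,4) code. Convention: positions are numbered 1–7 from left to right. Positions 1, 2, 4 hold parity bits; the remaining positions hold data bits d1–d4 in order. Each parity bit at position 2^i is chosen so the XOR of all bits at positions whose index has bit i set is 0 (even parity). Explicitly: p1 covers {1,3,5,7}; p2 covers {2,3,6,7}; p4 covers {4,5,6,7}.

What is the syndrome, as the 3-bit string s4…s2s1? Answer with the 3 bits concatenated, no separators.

s1 (pos 1,3,5,7): 0⊕0⊕1⊕0 = 1
s2 (pos 2,3,6,7): 0⊕0⊕1⊕0 = 1
s4 (pos 4,5,6,7): 0⊕1⊕1⊕0 = 0
Syndrome s4…s1 = 011 → error at position 3.

011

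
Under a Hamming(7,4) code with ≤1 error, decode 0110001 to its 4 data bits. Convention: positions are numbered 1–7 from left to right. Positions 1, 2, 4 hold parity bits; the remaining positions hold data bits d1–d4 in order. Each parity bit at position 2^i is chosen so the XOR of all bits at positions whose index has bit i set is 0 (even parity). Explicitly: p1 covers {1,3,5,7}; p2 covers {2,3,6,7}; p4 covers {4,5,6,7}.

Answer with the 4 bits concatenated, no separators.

1011

s1 (pos 1,3,5,7): 0⊕1⊕0⊕1 = 0
s2 (pos 2,3,6,7): 1⊕1⊕0⊕1 = 1
s4 (pos 4,5,6,7): 0⊕0⊕0⊕1 = 1
Syndrome s4…s1 = 110 → error at position 6.
Flip position 6: 0110001 → 0110011
Read data bits from positions 3,5,6,7: 1011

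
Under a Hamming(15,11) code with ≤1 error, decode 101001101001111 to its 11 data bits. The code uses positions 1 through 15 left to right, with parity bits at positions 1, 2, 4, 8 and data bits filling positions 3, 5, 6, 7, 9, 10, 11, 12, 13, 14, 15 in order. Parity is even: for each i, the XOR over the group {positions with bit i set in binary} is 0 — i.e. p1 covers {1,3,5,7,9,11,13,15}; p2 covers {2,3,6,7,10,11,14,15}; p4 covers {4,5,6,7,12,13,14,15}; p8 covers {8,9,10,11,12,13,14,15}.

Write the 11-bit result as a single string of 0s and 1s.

s1 (pos 1,3,5,7,9,11,13,15): 1⊕1⊕0⊕1⊕1⊕0⊕1⊕1 = 0
s2 (pos 2,3,6,7,10,11,14,15): 0⊕1⊕1⊕1⊕0⊕0⊕1⊕1 = 1
s4 (pos 4,5,6,7,12,13,14,15): 0⊕0⊕1⊕1⊕1⊕1⊕1⊕1 = 0
s8 (pos 8,9,10,11,12,13,14,15): 0⊕1⊕0⊕0⊕1⊕1⊕1⊕1 = 1
Syndrome s8…s1 = 1010 → error at position 10.
Flip position 10: 101001101001111 → 101001101101111
Read data bits from positions 3,5,6,7,9,10,11,12,13,14,15: 10111101111

10111101111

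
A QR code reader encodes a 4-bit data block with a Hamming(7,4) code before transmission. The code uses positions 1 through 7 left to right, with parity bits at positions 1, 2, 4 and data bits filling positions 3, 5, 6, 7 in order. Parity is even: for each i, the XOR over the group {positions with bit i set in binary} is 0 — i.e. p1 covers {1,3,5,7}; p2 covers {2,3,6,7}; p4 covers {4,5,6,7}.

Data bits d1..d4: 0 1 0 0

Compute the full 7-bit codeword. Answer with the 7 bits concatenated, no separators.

1001100

Place data at non-parity positions: p1 p2 0 p4 1 0 0
p1 (pos 1,3,5,7): XOR of data positions = 0⊕1⊕0 = 1
p2 (pos 2,3,6,7): XOR of data positions = 0⊕0⊕0 = 0
p4 (pos 4,5,6,7): XOR of data positions = 1⊕0⊕0 = 1
Codeword: 1001100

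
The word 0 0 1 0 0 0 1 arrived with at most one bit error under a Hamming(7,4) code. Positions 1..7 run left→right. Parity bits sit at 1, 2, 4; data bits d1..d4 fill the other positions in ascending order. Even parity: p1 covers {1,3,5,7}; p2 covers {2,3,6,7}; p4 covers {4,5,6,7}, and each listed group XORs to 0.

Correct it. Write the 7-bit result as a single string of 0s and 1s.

s1 (pos 1,3,5,7): 0⊕1⊕0⊕1 = 0
s2 (pos 2,3,6,7): 0⊕1⊕0⊕1 = 0
s4 (pos 4,5,6,7): 0⊕0⊕0⊕1 = 1
Syndrome s4…s1 = 100 → error at position 4.
Flip position 4: 0010001 → 0011001

0011001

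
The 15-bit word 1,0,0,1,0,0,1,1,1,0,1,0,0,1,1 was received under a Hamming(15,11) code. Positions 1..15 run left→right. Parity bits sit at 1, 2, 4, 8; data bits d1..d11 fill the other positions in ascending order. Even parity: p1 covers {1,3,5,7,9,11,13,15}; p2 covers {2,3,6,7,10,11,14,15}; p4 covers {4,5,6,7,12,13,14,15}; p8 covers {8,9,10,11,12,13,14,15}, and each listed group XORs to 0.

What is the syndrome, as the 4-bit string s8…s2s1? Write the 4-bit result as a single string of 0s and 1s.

1001

s1 (pos 1,3,5,7,9,11,13,15): 1⊕0⊕0⊕1⊕1⊕1⊕0⊕1 = 1
s2 (pos 2,3,6,7,10,11,14,15): 0⊕0⊕0⊕1⊕0⊕1⊕1⊕1 = 0
s4 (pos 4,5,6,7,12,13,14,15): 1⊕0⊕0⊕1⊕0⊕0⊕1⊕1 = 0
s8 (pos 8,9,10,11,12,13,14,15): 1⊕1⊕0⊕1⊕0⊕0⊕1⊕1 = 1
Syndrome s8…s1 = 1001 → error at position 9.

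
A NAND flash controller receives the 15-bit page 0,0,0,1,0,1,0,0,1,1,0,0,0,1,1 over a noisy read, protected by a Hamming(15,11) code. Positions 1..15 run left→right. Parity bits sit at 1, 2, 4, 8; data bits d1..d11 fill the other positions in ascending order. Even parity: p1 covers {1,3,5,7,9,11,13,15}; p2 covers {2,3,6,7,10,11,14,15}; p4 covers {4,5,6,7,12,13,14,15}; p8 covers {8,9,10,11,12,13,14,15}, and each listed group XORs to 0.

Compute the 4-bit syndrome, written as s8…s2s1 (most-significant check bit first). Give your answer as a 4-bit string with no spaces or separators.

s1 (pos 1,3,5,7,9,11,13,15): 0⊕0⊕0⊕0⊕1⊕0⊕0⊕1 = 0
s2 (pos 2,3,6,7,10,11,14,15): 0⊕0⊕1⊕0⊕1⊕0⊕1⊕1 = 0
s4 (pos 4,5,6,7,12,13,14,15): 1⊕0⊕1⊕0⊕0⊕0⊕1⊕1 = 0
s8 (pos 8,9,10,11,12,13,14,15): 0⊕1⊕1⊕0⊕0⊕0⊕1⊕1 = 0
Syndrome s8…s1 = 0000 → no error.

0000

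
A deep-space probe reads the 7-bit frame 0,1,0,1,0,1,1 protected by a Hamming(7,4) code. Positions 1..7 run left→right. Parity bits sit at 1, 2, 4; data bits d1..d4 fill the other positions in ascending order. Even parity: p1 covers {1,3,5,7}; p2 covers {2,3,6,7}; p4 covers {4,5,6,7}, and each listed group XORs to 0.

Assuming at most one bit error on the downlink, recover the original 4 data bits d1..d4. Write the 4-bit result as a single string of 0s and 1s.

s1 (pos 1,3,5,7): 0⊕0⊕0⊕1 = 1
s2 (pos 2,3,6,7): 1⊕0⊕1⊕1 = 1
s4 (pos 4,5,6,7): 1⊕0⊕1⊕1 = 1
Syndrome s4…s1 = 111 → error at position 7.
Flip position 7: 0101011 → 0101010
Read data bits from positions 3,5,6,7: 0010

0010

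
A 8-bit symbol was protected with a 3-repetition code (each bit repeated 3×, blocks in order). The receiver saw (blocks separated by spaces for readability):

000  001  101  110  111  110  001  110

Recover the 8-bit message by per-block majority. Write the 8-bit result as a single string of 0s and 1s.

Block 1 (000): 0 ones → 0
Block 2 (001): 1 one → 0
Block 3 (101): 2 ones → 1
Block 4 (110): 2 ones → 1
Block 5 (111): 3 ones → 1
Block 6 (110): 2 ones → 1
Block 7 (001): 1 one → 0
Block 8 (110): 2 ones → 1

00111101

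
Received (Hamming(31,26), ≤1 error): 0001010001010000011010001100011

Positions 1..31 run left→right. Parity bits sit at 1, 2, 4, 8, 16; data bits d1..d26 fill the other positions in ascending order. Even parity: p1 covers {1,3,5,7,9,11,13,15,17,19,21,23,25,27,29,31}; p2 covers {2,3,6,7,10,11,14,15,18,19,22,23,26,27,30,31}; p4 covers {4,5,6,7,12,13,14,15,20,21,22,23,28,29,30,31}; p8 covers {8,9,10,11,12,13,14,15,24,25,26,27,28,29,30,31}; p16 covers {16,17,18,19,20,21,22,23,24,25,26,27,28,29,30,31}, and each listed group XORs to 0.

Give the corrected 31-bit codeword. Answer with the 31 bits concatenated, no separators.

s1 (pos 1,3,5,7,9,11,13,15,17,19,21,23,25,27,29,31): 0⊕0⊕0⊕0⊕0⊕0⊕0⊕0⊕0⊕1⊕1⊕0⊕1⊕0⊕0⊕1 = 0
s2 (pos 2,3,6,7,10,11,14,15,18,19,22,23,26,27,30,31): 0⊕0⊕1⊕0⊕1⊕0⊕0⊕0⊕1⊕1⊕0⊕0⊕1⊕0⊕1⊕1 = 1
s4 (pos 4,5,6,7,12,13,14,15,20,21,22,23,28,29,30,31): 1⊕0⊕1⊕0⊕1⊕0⊕0⊕0⊕0⊕1⊕0⊕0⊕0⊕0⊕1⊕1 = 0
s8 (pos 8,9,10,11,12,13,14,15,24,25,26,27,28,29,30,31): 0⊕0⊕1⊕0⊕1⊕0⊕0⊕0⊕0⊕1⊕1⊕0⊕0⊕0⊕1⊕1 = 0
s16 (pos 16,17,18,19,20,21,22,23,24,25,26,27,28,29,30,31): 0⊕0⊕1⊕1⊕0⊕1⊕0⊕0⊕0⊕1⊕1⊕0⊕0⊕0⊕1⊕1 = 1
Syndrome s16…s1 = 10010 → error at position 18.
Flip position 18: 0001010001010000011010001100011 → 0001010001010000001010001100011

0001010001010000001010001100011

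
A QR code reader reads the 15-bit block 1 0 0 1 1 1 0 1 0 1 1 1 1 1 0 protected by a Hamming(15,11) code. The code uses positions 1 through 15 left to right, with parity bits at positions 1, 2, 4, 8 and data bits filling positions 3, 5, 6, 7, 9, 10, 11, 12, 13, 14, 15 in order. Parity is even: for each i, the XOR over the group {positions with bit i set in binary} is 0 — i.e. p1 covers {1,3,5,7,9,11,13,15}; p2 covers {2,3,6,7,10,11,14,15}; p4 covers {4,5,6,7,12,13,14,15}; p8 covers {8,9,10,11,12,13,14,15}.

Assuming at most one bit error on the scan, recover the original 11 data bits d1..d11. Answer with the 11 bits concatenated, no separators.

01100111110

s1 (pos 1,3,5,7,9,11,13,15): 1⊕0⊕1⊕0⊕0⊕1⊕1⊕0 = 0
s2 (pos 2,3,6,7,10,11,14,15): 0⊕0⊕1⊕0⊕1⊕1⊕1⊕0 = 0
s4 (pos 4,5,6,7,12,13,14,15): 1⊕1⊕1⊕0⊕1⊕1⊕1⊕0 = 0
s8 (pos 8,9,10,11,12,13,14,15): 1⊕0⊕1⊕1⊕1⊕1⊕1⊕0 = 0
Syndrome s8…s1 = 0000 → no error.
Read data bits from positions 3,5,6,7,9,10,11,12,13,14,15: 01100111110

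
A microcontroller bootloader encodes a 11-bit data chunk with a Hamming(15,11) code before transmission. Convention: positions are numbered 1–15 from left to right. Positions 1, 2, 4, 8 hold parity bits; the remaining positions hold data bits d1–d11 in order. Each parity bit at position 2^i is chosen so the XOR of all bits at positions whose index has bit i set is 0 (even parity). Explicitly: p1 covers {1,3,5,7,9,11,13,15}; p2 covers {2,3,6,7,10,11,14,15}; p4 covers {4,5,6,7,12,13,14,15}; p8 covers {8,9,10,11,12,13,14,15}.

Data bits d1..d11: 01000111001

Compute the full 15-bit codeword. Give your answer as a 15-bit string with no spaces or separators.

Place data at non-parity positions: p1 p2 0 p4 1 0 0 p8 0 1 1 1 0 0 1
p1 (pos 1,3,5,7,9,11,13,15): XOR of data positions = 0⊕1⊕0⊕0⊕1⊕0⊕1 = 1
p2 (pos 2,3,6,7,10,11,14,15): XOR of data positions = 0⊕0⊕0⊕1⊕1⊕0⊕1 = 1
p4 (pos 4,5,6,7,12,13,14,15): XOR of data positions = 1⊕0⊕0⊕1⊕0⊕0⊕1 = 1
p8 (pos 8,9,10,11,12,13,14,15): XOR of data positions = 0⊕1⊕1⊕1⊕0⊕0⊕1 = 0
Codeword: 110110000111001

110110000111001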